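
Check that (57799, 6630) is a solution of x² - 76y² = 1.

Compute x² = 57799² = 3340724401
Compute 76y² = 76·6630² = 76·43956900 = 3340724400
x² - 76y² = 3340724401 - 3340724400 = 1
Since this equals 1, (57799, 6630) is a solution.

Yes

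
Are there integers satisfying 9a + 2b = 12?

Step 1: Compute gcd(9, 2).
gcd(9, 2) = 1

Step 2: Check divisibility.
Does 1 divide 12? 12 = 1 x 12, so yes.

By the theorem on linear Diophantine equations, 9a + 2b = 12 has integer solutions if and only if gcd(9, 2) divides 12. Since 1 | 12, solutions exist.

Yes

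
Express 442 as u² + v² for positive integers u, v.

We need to find integers u, v > 0 such that u² + v² = 442.
Trying u = 1: v² = 442 - 1² = 442 - 1 = 441
v = 21
Check: 1² + 21² = 1 + 441 = 442 ✓

442 = 1² + 21²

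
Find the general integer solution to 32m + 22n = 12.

Step 1: Compute gcd(32, 22) = 2.
Since 2 divides 12, solutions exist.

Step 2: Find a particular solution using extended Euclidean algorithm.
We get m₀ = -12, n₀ = 18.
Check: 32*-12 + 22*18 = 12 = 12 ✓

Step 3: Write the general solution.
m = -12 + (22/2)t = -12 + 11t
n = 18 - (32/2)t = 18 - 16t
for any integer t.

m = -12 + 11t, n = 18 - 16t for integer t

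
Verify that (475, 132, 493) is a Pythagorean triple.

Compute a² + b² = 475² + 132² = 225625 + 17424 = 243049
Compute c² = 493² = 243049
Since 243049 = 243049, confirmed.

Yes, it is a Pythagorean triple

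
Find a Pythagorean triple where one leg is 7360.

We need the other leg and hypotenuse such that 7360² + x² = c².
Take x = 1032, c = 7432: 7360² + 1032² = 54169600 + 1065024 = 55234624 = 7432² ✓
Triple: (1032, 7360, 7432)

(1032, 7360, 7432)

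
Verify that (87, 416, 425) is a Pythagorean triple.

Compute a² + b²:
87² + 416² = 7569 + 173056 = 180625
Compute c²:
425² = 180625
Since 180625 = 180625, it is a Pythagorean triple.

Yes, it is a Pythagorean triple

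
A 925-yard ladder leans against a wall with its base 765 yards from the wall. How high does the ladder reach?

The ladder, wall, and ground form a right triangle with hypotenuse 925 and one leg 765.
By the Pythagorean theorem: h² = 925² - 765² = 855625 - 585225 = 270400
h = √270400 = 520 yards

520 yards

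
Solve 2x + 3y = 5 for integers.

Step 1: Check solvability.
gcd(2, 3) = 1
Since 1 divides 5, solutions exist.

Step 2: Apply extended Euclidean algorithm to find gcd.
We find integers such that 2*x0 + 3*y0 = 1

Step 3: Scale the particular solution.
Multiply by 5/1 = 5:
x = -5, y = 5

Step 4: Verify.
2*(-5) + 3*(5) = 5 = 5 ✓

x = -5, y = 5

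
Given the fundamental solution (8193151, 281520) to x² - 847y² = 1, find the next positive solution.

Solutions to x² - Dy² = 1 are generated by powers of (x₀ + y₀√D).
The next solution satisfies x₁ + y₁√847 = (x₀ + y₀√847)², giving:
x₁ = x₀² + 847y₀² = 8193151² + 847·281520² = 67127723308801 + 67127723308800 = 134255446617601
y₁ = 2x₀y₀ = 2·8193151·281520 = 4613071739040

Verify: 134255446617601² - 847·4613071739040² = 18024524946491511791522995201 - 18024524946491511791522995200 = 1 ✓

x = 134255446617601, y = 4613071739040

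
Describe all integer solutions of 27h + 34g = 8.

Step 1: Compute gcd(27, 34) = 1.
Since 1 divides 8, solutions exist.

Step 2: Find a particular solution using extended Euclidean algorithm.
We get h₀ = -40, g₀ = 32.
Check: 27*-40 + 34*32 = 8 = 8 ✓

Step 3: Write the general solution.
h = -40 + (34/1)t = -40 + 34t
g = 32 - (27/1)t = 32 - 27t
for any integer t.

h = -40 + 34t, g = 32 - 27t for integer t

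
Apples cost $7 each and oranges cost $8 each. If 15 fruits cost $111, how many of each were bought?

Let a = apples, o = oranges.
a + o = 15
7a + 8o = 111
Substitute o = 15 - a:
7a + 8(15 - a) = 111
(7 - 8)a = 111 - 120
-1a = -9
a = 9, o = 15 - 9 = 6

Apples: 9, Oranges: 6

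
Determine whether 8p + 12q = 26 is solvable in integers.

Step 1: Compute gcd(8, 12).
gcd(8, 12) = 4

Step 2: Check divisibility.
Does 4 divide 26? 26 = 4 x 6 + 2, so no.

By the theorem on linear Diophantine equations, 8p + 12q = 26 has integer solutions if and only if gcd(8, 12) divides 26. Since 4 does not divide 26, no solutions exist.

No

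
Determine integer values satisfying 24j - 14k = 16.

Step 1: Check solvability.
gcd(24, 14) = 2
Since 2 divides 16, solutions exist.

Step 2: Apply extended Euclidean algorithm to find gcd.
We find integers such that 24*x0 + 14*y0 = 2

Step 3: Scale the particular solution.
Multiply by 16/2 = 8:
j = 24, k = 40

Step 4: Verify.
24*(24) - 14*(40) = 16 = 16 ✓

j = 24, k = 40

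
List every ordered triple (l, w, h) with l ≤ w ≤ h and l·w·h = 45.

Iterate l from 1 to ⌊45^(1/3)⌋. For each l dividing 45, iterate w ≥ l with w dividing 45/l, and set h = 45/(l·w).
Triples found (4): (1×1×45), (1×3×15), (1×5×9), (3×3×5)

(1×1×45), (1×3×15), (1×5×9), (3×3×5)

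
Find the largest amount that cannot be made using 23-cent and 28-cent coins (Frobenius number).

For two coprime denominations a and b, the Frobenius number (largest value not representable as a non-negative combination) is ab - a - b.
Here gcd(23, 28) = 1, so they are coprime.
F(23, 28) = 23·28 - 23 - 28 = 644 - 51 = 593

593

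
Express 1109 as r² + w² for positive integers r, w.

We need to find integers r, w > 0 such that r² + w² = 1109.
Trying r = 22: w² = 1109 - 22² = 1109 - 484 = 625
w = 25
Check: 22² + 25² = 484 + 625 = 1109 ✓

1109 = 22² + 25²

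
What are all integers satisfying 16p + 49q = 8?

Step 1: Compute gcd(16, 49) = 1.
Since 1 divides 8, solutions exist.

Step 2: Find a particular solution using extended Euclidean algorithm.
We get p₀ = -24, q₀ = 8.
Check: 16*-24 + 49*8 = 8 = 8 ✓

Step 3: Write the general solution.
p = -24 + (49/1)t = -24 + 49t
q = 8 - (16/1)t = 8 - 16t
for any integer t.

p = -24 + 49t, q = 8 - 16t for integer t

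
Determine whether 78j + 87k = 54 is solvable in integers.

Step 1: Compute gcd(78, 87).
gcd(78, 87) = 3

Step 2: Check divisibility.
Does 3 divide 54? 54 = 3 x 18, so yes.

By the theorem on linear Diophantine equations, 78j + 87k = 54 has integer solutions if and only if gcd(78, 87) divides 54. Since 3 | 54, solutions exist.

Yes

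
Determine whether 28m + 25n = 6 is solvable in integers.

Step 1: Compute gcd(28, 25).
gcd(28, 25) = 1

Step 2: Check divisibility.
Does 1 divide 6? 6 = 1 x 6, so yes.

By the theorem on linear Diophantine equations, 28m + 25n = 6 has integer solutions if and only if gcd(28, 25) divides 6. Since 1 | 6, solutions exist.

Yes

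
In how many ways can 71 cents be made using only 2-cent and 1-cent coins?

We need non-negative integers (x, y) with 2x + 1y = 71.
For each x from 0 to 35, check if (71 - 2x) is a non-negative multiple of 1.
Solutions (x, y): (0,71), (1,69), (2,67), (3,65), ...
Count: 36

36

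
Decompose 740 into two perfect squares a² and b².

We need to find integers a, b > 0 such that a² + b² = 740.
Trying a = 8: b² = 740 - 8² = 740 - 64 = 676
b = 26
Check: 8² + 26² = 64 + 676 = 740 ✓

740 = 8² + 26²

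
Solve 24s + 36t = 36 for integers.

Step 1: Check solvability.
gcd(24, 36) = 12
Since 12 divides 36, solutions exist.

Step 2: Apply extended Euclidean algorithm to find gcd.
We find integers such that 24*x0 + 36*y0 = 12

Step 3: Scale the particular solution.
Multiply by 36/12 = 3:
s = -3, t = 3

Step 4: Verify.
24*(-3) + 36*(3) = 36 = 36 ✓

s = -3, t = 3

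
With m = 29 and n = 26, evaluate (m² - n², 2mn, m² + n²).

a = m² - n² = 841 - 676 = 165
b = 2mn = 2·29·26 = 1508
c = m² + n² = 841 + 676 = 1517
Verify: 165² + 1508² = 27225 + 2274064 = 2301289 = 1517² ✓

(165, 1508, 1517)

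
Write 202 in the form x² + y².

We need to find integers x, y > 0 such that x² + y² = 202.
Trying x = 9: y² = 202 - 9² = 202 - 81 = 121
y = 11
Check: 9² + 11² = 81 + 121 = 202 ✓

202 = 9² + 11²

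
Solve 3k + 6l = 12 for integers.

Step 1: Check solvability.
gcd(3, 6) = 3
Since 3 divides 12, solutions exist.

Step 2: Apply extended Euclidean algorithm to find gcd.
We find integers such that 3*x0 + 6*y0 = 3

Step 3: Scale the particular solution.
Multiply by 12/3 = 4:
k = 4, l = 0

Step 4: Verify.
3*(4) + 6*(0) = 12 = 12 ✓

k = 4, l = 0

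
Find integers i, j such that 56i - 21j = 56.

Step 1: Check solvability.
gcd(56, 21) = 7
Since 7 divides 56, solutions exist.

Step 2: Apply extended Euclidean algorithm to find gcd.
We find integers such that 56*x0 + 21*y0 = 7

Step 3: Scale the particular solution.
Multiply by 56/7 = 8:
i = -8, j = -24

Step 4: Verify.
56*(-8) - 21*(-24) = 56 = 56 ✓

i = -8, j = -24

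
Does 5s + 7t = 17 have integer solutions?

Step 1: Compute gcd(5, 7).
gcd(5, 7) = 1

Step 2: Check divisibility.
Does 1 divide 17? 17 = 1 x 17, so yes.

By the theorem on linear Diophantine equations, 5s + 7t = 17 has integer solutions if and only if gcd(5, 7) divides 17. Since 1 | 17, solutions exist.

Yes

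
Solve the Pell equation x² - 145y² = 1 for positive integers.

We seek the smallest positive integers (x, y) with x² - 145y² = 1, i.e., x² = 145y² + 1.
Try successive y values:
y = 1: x² = 145·1² + 1 = 146, not a perfect square
y = 2: x² = 145·2² + 1 = 581, not a perfect square
y = 3: x² = 145·3² + 1 = 1306, not a perfect square
... continuing the search (or via continued fractions) ...
y = 24: x² = 145·24² + 1 = 83521, x = 289 ✓

Verify: 289² - 145·24² = 83521 - 83520 = 1 ✓

x = 289, y = 24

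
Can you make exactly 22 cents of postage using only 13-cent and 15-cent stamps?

We need non-negative x, y with 13x + 15y = 22.
gcd(13, 15) = 1 divides 22, so integer solutions exist, but checking x = 0..1 shows none with y ≥ 0.
So 22 cannot be made with non-negative stamp counts.

No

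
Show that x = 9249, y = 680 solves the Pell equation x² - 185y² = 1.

Compute x² = 9249² = 85544001
Compute 185y² = 185·680² = 185·462400 = 85544000
x² - 185y² = 85544001 - 85544000 = 1
Since this equals 1, (9249, 680) is a solution.

Yes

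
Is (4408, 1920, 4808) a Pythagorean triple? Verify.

Compute a² + b² = 4408² + 1920² = 19430464 + 3686400 = 23116864
Compute c² = 4808² = 23116864
Since 23116864 = 23116864, confirmed.

Yes, it is a Pythagorean triple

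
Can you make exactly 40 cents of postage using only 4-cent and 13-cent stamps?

We need non-negative x, y with 4x + 13y = 40.
gcd(4, 13) = 1 divides 40, so integer solutions exist.
Search for a non-negative one: x = 10 gives 13y = 40 - 40 = 0, so y = 0.
Check: 4·10 + 13·0 = 40 ✓

Yes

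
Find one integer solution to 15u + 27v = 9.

Step 1: Check solvability.
gcd(15, 27) = 3
Since 3 divides 9, solutions exist.

Step 2: Apply extended Euclidean algorithm to find gcd.
We find integers such that 15*x0 + 27*y0 = 3

Step 3: Scale the particular solution.
Multiply by 9/3 = 3:
u = 6, v = -3

Step 4: Verify.
15*(6) + 27*(-3) = 9 = 9 ✓

u = 6, v = -3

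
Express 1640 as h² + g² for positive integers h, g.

We need to find integers h, g > 0 such that h² + g² = 1640.
Trying h = 14: g² = 1640 - 14² = 1640 - 196 = 1444
g = 38
Check: 14² + 38² = 196 + 1444 = 1640 ✓

1640 = 14² + 38²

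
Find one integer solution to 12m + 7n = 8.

Step 1: Check solvability.
gcd(12, 7) = 1
Since 1 divides 8, solutions exist.

Step 2: Apply extended Euclidean algorithm to find gcd.
We find integers such that 12*x0 + 7*y0 = 1

Step 3: Scale the particular solution.
Multiply by 8/1 = 8:
m = 24, n = -40

Step 4: Verify.
12*(24) + 7*(-40) = 8 = 8 ✓

m = 24, n = -40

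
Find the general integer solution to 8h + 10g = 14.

Step 1: Compute gcd(8, 10) = 2.
Since 2 divides 14, solutions exist.

Step 2: Find a particular solution using extended Euclidean algorithm.
We get h₀ = -7, g₀ = 7.
Check: 8*-7 + 10*7 = 14 = 14 ✓

Step 3: Write the general solution.
h = -7 + (10/2)t = -7 + 5t
g = 7 - (8/2)t = 7 - 4t
for any integer t.

h = -7 + 5t, g = 7 - 4t for integer t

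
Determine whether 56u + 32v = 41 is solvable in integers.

Step 1: Compute gcd(56, 32).
gcd(56, 32) = 8

Step 2: Check divisibility.
Does 8 divide 41? 41 = 8 x 5 + 1, so no.

By the theorem on linear Diophantine equations, 56u + 32v = 41 has integer solutions if and only if gcd(56, 32) divides 41. Since 8 does not divide 41, no solutions exist.

No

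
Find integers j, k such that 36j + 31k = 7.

Step 1: Check solvability.
gcd(36, 31) = 1
Since 1 divides 7, solutions exist.

Step 2: Apply extended Euclidean algorithm to find gcd.
We find integers such that 36*x0 + 31*y0 = 1

Step 3: Scale the particular solution.
Multiply by 7/1 = 7:
j = -42, k = 49

Step 4: Verify.
36*(-42) + 31*(49) = 7 = 7 ✓

j = -42, k = 49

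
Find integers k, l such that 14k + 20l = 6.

Step 1: Check solvability.
gcd(14, 20) = 2
Since 2 divides 6, solutions exist.

Step 2: Apply extended Euclidean algorithm to find gcd.
We find integers such that 14*x0 + 20*y0 = 2

Step 3: Scale the particular solution.
Multiply by 6/2 = 3:
k = 9, l = -6

Step 4: Verify.
14*(9) + 20*(-6) = 6 = 6 ✓

k = 9, l = -6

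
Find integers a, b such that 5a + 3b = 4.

Step 1: Check solvability.
gcd(5, 3) = 1
Since 1 divides 4, solutions exist.

Step 2: Apply extended Euclidean algorithm to find gcd.
We find integers such that 5*x0 + 3*y0 = 1

Step 3: Scale the particular solution.
Multiply by 4/1 = 4:
a = -4, b = 8

Step 4: Verify.
5*(-4) + 3*(8) = 4 = 4 ✓

a = -4, b = 8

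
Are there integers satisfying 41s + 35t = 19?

Step 1: Compute gcd(41, 35).
gcd(41, 35) = 1

Step 2: Check divisibility.
Does 1 divide 19? 19 = 1 x 19, so yes.

By the theorem on linear Diophantine equations, 41s + 35t = 19 has integer solutions if and only if gcd(41, 35) divides 19. Since 1 | 19, solutions exist.

Yes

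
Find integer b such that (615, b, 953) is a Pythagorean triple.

b² = c² - a² = 953² - 615² = 908209 - 378225 = 529984
b = sqrt(529984) = 728

728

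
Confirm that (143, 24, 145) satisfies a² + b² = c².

Compute a² + b² = 143² + 24² = 20449 + 576 = 21025
Compute c² = 145² = 21025
Since 21025 = 21025, confirmed.

Yes, it is a Pythagorean triple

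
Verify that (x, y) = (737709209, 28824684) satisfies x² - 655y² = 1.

Compute x² = 737709209² = 544214877043405681
Compute 655y² = 655·28824684² = 655·830862407699856 = 544214877043405680
x² - 655y² = 544214877043405681 - 544214877043405680 = 1
Since this equals 1, (737709209, 28824684) is a solution.

Yes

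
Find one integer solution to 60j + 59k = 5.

Step 1: Check solvability.
gcd(60, 59) = 1
Since 1 divides 5, solutions exist.

Step 2: Apply extended Euclidean algorithm to find gcd.
We find integers such that 60*x0 + 59*y0 = 1

Step 3: Scale the particular solution.
Multiply by 5/1 = 5:
j = 5, k = -5

Step 4: Verify.
60*(5) + 59*(-5) = 5 = 5 ✓

j = 5, k = -5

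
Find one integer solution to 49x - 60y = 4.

Step 1: Check solvability.
gcd(49, 60) = 1
Since 1 divides 4, solutions exist.

Step 2: Apply extended Euclidean algorithm to find gcd.
We find integers such that 49*x0 + 60*y0 = 1

Step 3: Scale the particular solution.
Multiply by 4/1 = 4:
x = -44, y = -36

Step 4: Verify.
49*(-44) - 60*(-36) = 4 = 4 ✓

x = -44, y = -36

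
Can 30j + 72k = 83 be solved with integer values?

Step 1: Compute gcd(30, 72).
gcd(30, 72) = 6

Step 2: Check divisibility.
Does 6 divide 83? 83 = 6 x 13 + 5, so no.

By the theorem on linear Diophantine equations, 30j + 72k = 83 has integer solutions if and only if gcd(30, 72) divides 83. Since 6 does not divide 83, no solutions exist.

No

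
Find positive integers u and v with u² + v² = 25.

We need to find integers u, v > 0 such that u² + v² = 25.
Trying u = 3: v² = 25 - 3² = 25 - 9 = 16
v = 4
Check: 3² + 4² = 9 + 16 = 25 ✓

25 = 3² + 4²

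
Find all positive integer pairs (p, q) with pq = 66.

The positive divisors of 66 are: 1, 2, 3, 6, 11, 22, 33, 66.
Each divisor d gives the pair (d, 66/d):
(1, 66), (2, 33), (3, 22), (6, 11), (11, 6), (22, 3), (33, 2), (66, 1)

(1, 66), (2, 33), (3, 22), (6, 11), (11, 6), (22, 3), (33, 2), (66, 1)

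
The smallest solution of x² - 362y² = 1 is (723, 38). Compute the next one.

Solutions to x² - Dy² = 1 are generated by powers of (x₀ + y₀√D).
The next solution satisfies x₁ + y₁√362 = (x₀ + y₀√362)², giving:
x₁ = x₀² + 362y₀² = 723² + 362·38² = 522729 + 522728 = 1045457
y₁ = 2x₀y₀ = 2·723·38 = 54948

Verify: 1045457² - 362·54948² = 1092980338849 - 1092980338848 = 1 ✓

x = 1045457, y = 54948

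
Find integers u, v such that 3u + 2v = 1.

Step 1: Check solvability.
gcd(3, 2) = 1
Since 1 divides 1, solutions exist.

Step 2: Apply extended Euclidean algorithm to find gcd.
We find integers such that 3*x0 + 2*y0 = 1

Step 3: Scale the particular solution.
Multiply by 1/1 = 1:
u = 1, v = -1

Step 4: Verify.
3*(1) + 2*(-1) = 1 = 1 ✓

u = 1, v = -1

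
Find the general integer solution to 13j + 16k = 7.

Step 1: Compute gcd(13, 16) = 1.
Since 1 divides 7, solutions exist.

Step 2: Find a particular solution using extended Euclidean algorithm.
We get j₀ = 35, k₀ = -28.
Check: 13*35 + 16*-28 = 7 = 7 ✓

Step 3: Write the general solution.
j = 35 + (16/1)t = 35 + 16t
k = -28 - (13/1)t = -28 - 13t
for any integer t.

j = 35 + 16t, k = -28 - 13t for integer t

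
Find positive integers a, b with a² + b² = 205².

We need a² + b² = 205² = 42025.
Trying: 187² + 84² = 34969 + 7056 = 42025 ✓

(187, 84, 205)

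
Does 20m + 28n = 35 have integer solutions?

Step 1: Compute gcd(20, 28).
gcd(20, 28) = 4

Step 2: Check divisibility.
Does 4 divide 35? 35 = 4 x 8 + 3, so no.

By the theorem on linear Diophantine equations, 20m + 28n = 35 has integer solutions if and only if gcd(20, 28) divides 35. Since 4 does not divide 35, no solutions exist.

No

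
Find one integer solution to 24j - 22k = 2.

Step 1: Check solvability.
gcd(24, 22) = 2
Since 2 divides 2, solutions exist.

Step 2: Apply extended Euclidean algorithm to find gcd.
We find integers such that 24*x0 + 22*y0 = 2

Step 3: Scale the particular solution.
Multiply by 2/2 = 1:
j = 1, k = 1

Step 4: Verify.
24*(1) - 22*(1) = 2 = 2 ✓

j = 1, k = 1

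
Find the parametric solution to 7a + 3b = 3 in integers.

Step 1: Compute gcd(7, 3) = 1.
Since 1 divides 3, solutions exist.

Step 2: Find a particular solution using extended Euclidean algorithm.
We get a₀ = 3, b₀ = -6.
Check: 7*3 + 3*-6 = 3 = 3 ✓

Step 3: Write the general solution.
a = 3 + (3/1)t = 3 + 3t
b = -6 - (7/1)t = -6 - 7t
for any integer t.

a = 3 + 3t, b = -6 - 7t for integer t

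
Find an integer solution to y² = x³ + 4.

Try small integer x values and check whether x³ + 4 is a perfect square.
x = 0: x³ + 4 = 0³ + 4 = 0 + 4 = 4
Is 4 a perfect square? 2² = 4 ✓
So (x, y) = (0, -2) is a solution.

x = 0, y = -2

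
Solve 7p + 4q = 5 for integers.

Step 1: Check solvability.
gcd(7, 4) = 1
Since 1 divides 5, solutions exist.

Step 2: Apply extended Euclidean algorithm to find gcd.
We find integers such that 7*x0 + 4*y0 = 1

Step 3: Scale the particular solution.
Multiply by 5/1 = 5:
p = -5, q = 10

Step 4: Verify.
7*(-5) + 4*(10) = 5 = 5 ✓

p = -5, q = 10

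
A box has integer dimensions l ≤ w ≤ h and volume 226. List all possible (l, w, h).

Iterate l from 1 to ⌊226^(1/3)⌋. For each l dividing 226, iterate w ≥ l with w dividing 226/l, and set h = 226/(l·w).
Triples found (2): (1×1×226), (1×2×113)

(1×1×226), (1×2×113)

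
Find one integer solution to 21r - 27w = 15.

Step 1: Check solvability.
gcd(21, 27) = 3
Since 3 divides 15, solutions exist.

Step 2: Apply extended Euclidean algorithm to find gcd.
We find integers such that 21*x0 + 27*y0 = 3

Step 3: Scale the particular solution.
Multiply by 15/3 = 5:
r = 20, w = 15

Step 4: Verify.
21*(20) - 27*(15) = 15 = 15 ✓

r = 20, w = 15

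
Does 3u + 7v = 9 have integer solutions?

Step 1: Compute gcd(3, 7).
gcd(3, 7) = 1

Step 2: Check divisibility.
Does 1 divide 9? 9 = 1 x 9, so yes.

By the theorem on linear Diophantine equations, 3u + 7v = 9 has integer solutions if and only if gcd(3, 7) divides 9. Since 1 | 9, solutions exist.

Yes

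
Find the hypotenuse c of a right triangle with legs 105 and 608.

c² = a² + b² = 105² + 608² = 11025 + 369664 = 380689
c = 617

617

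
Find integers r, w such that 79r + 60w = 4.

Step 1: Check solvability.
gcd(79, 60) = 1
Since 1 divides 4, solutions exist.

Step 2: Apply extended Euclidean algorithm to find gcd.
We find integers such that 79*x0 + 60*y0 = 1

Step 3: Scale the particular solution.
Multiply by 4/1 = 4:
r = 76, w = -100

Step 4: Verify.
79*(76) + 60*(-100) = 4 = 4 ✓

r = 76, w = -100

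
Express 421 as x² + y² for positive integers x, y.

We need to find integers x, y > 0 such that x² + y² = 421.
Trying x = 14: y² = 421 - 14² = 421 - 196 = 225
y = 15
Check: 14² + 15² = 196 + 225 = 421 ✓

421 = 14² + 15²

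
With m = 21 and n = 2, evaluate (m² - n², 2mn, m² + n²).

a = m² - n² = 441 - 4 = 437
b = 2mn = 2·21·2 = 84
c = m² + n² = 441 + 4 = 445
Verify: 437² + 84² = 190969 + 7056 = 198025 = 445² ✓

(437, 84, 445)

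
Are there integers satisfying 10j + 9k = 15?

Step 1: Compute gcd(10, 9).
gcd(10, 9) = 1

Step 2: Check divisibility.
Does 1 divide 15? 15 = 1 x 15, so yes.

By the theorem on linear Diophantine equations, 10j + 9k = 15 has integer solutions if and only if gcd(10, 9) divides 15. Since 1 | 15, solutions exist.

Yes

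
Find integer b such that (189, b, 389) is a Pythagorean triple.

b² = c² - a² = 389² - 189² = 151321 - 35721 = 115600
b = sqrt(115600) = 340

340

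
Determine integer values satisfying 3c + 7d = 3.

Step 1: Check solvability.
gcd(3, 7) = 1
Since 1 divides 3, solutions exist.

Step 2: Apply extended Euclidean algorithm to find gcd.
We find integers such that 3*x0 + 7*y0 = 1

Step 3: Scale the particular solution.
Multiply by 3/1 = 3:
c = -6, d = 3

Step 4: Verify.
3*(-6) + 7*(3) = 3 = 3 ✓

c = -6, d = 3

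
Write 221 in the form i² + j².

We need to find integers i, j > 0 such that i² + j² = 221.
Trying i = 5: j² = 221 - 5² = 221 - 25 = 196
j = 14
Check: 5² + 14² = 25 + 196 = 221 ✓

221 = 5² + 14²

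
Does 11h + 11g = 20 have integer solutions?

Step 1: Compute gcd(11, 11).
gcd(11, 11) = 11

Step 2: Check divisibility.
Does 11 divide 20? 20 = 11 x 1 + 9, so no.

By the theorem on linear Diophantine equations, 11h + 11g = 20 has integer solutions if and only if gcd(11, 11) divides 20. Since 11 does not divide 20, no solutions exist.

No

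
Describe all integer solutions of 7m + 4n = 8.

Step 1: Compute gcd(7, 4) = 1.
Since 1 divides 8, solutions exist.

Step 2: Find a particular solution using extended Euclidean algorithm.
We get m₀ = -8, n₀ = 16.
Check: 7*-8 + 4*16 = 8 = 8 ✓

Step 3: Write the general solution.
m = -8 + (4/1)t = -8 + 4t
n = 16 - (7/1)t = 16 - 7t
for any integer t.

m = -8 + 4t, n = 16 - 7t for integer t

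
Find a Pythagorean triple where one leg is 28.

We need the other leg and hypotenuse such that 28² + x² = c².
Take x = 195, c = 197: 28² + 195² = 784 + 38025 = 38809 = 197² ✓
Triple: (195, 28, 197)

(195, 28, 197)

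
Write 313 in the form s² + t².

We need to find integers s, t > 0 such that s² + t² = 313.
Trying s = 12: t² = 313 - 12² = 313 - 144 = 169
t = 13
Check: 12² + 13² = 144 + 169 = 313 ✓

313 = 12² + 13²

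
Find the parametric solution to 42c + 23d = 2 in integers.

Step 1: Compute gcd(42, 23) = 1.
Since 1 divides 2, solutions exist.

Step 2: Find a particular solution using extended Euclidean algorithm.
We get c₀ = -12, d₀ = 22.
Check: 42*-12 + 23*22 = 2 = 2 ✓

Step 3: Write the general solution.
c = -12 + (23/1)t = -12 + 23t
d = 22 - (42/1)t = 22 - 42t
for any integer t.

c = -12 + 23t, d = 22 - 42t for integer t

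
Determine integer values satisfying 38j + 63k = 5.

Step 1: Check solvability.
gcd(38, 63) = 1
Since 1 divides 5, solutions exist.

Step 2: Apply extended Euclidean algorithm to find gcd.
We find integers such that 38*x0 + 63*y0 = 1

Step 3: Scale the particular solution.
Multiply by 5/1 = 5:
j = 25, k = -15

Step 4: Verify.
38*(25) + 63*(-15) = 5 = 5 ✓

j = 25, k = -15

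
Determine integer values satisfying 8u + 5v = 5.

Step 1: Check solvability.
gcd(8, 5) = 1
Since 1 divides 5, solutions exist.

Step 2: Apply extended Euclidean algorithm to find gcd.
We find integers such that 8*x0 + 5*y0 = 1

Step 3: Scale the particular solution.
Multiply by 5/1 = 5:
u = 10, v = -15

Step 4: Verify.
8*(10) + 5*(-15) = 5 = 5 ✓

u = 10, v = -15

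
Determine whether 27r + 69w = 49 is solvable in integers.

Step 1: Compute gcd(27, 69).
gcd(27, 69) = 3

Step 2: Check divisibility.
Does 3 divide 49? 49 = 3 x 16 + 1, so no.

By the theorem on linear Diophantine equations, 27r + 69w = 49 has integer solutions if and only if gcd(27, 69) divides 49. Since 3 does not divide 49, no solutions exist.

No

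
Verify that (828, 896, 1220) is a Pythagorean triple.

Compute a² + b²:
828² + 896² = 685584 + 802816 = 1488400
Compute c²:
1220² = 1488400
Since 1488400 = 1488400, it is a Pythagorean triple.

Yes, it is a Pythagorean triple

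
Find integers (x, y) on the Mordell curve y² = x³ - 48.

Try small integer x values and check whether x³ - 48 is a perfect square.
x = 28: x³ - 48 = 28³ - 48 = 21952 - 48 = 21904
Is 21904 a perfect square? 148² = 21904 ✓
So (x, y) = (28, 148) is a solution.

x = 28, y = 148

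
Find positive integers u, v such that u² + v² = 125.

Search for u with 125 - u² a perfect square.
u = 2: 125 - 2² = 125 - 4 = 121 = 11² ✓
So u = 2, v = 11.

u = 2, v = 11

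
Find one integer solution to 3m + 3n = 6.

Step 1: Check solvability.
gcd(3, 3) = 3
Since 3 divides 6, solutions exist.

Step 2: Apply extended Euclidean algorithm to find gcd.
We find integers such that 3*x0 + 3*y0 = 3

Step 3: Scale the particular solution.
Multiply by 6/3 = 2:
m = 0, n = 2

Step 4: Verify.
3*(0) + 3*(2) = 6 = 6 ✓

m = 0, n = 2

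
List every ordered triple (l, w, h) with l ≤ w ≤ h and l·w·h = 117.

Iterate l from 1 to ⌊117^(1/3)⌋. For each l dividing 117, iterate w ≥ l with w dividing 117/l, and set h = 117/(l·w).
Triples found (4): (1×1×117), (1×3×39), (1×9×13), (3×3×13)

(1×1×117), (1×3×39), (1×9×13), (3×3×13)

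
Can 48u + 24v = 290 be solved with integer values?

Step 1: Compute gcd(48, 24).
gcd(48, 24) = 24

Step 2: Check divisibility.
Does 24 divide 290? 290 = 24 x 12 + 2, so no.

By the theorem on linear Diophantine equations, 48u + 24v = 290 has integer solutions if and only if gcd(48, 24) divides 290. Since 24 does not divide 290, no solutions exist.

No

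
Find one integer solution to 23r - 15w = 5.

Step 1: Check solvability.
gcd(23, 15) = 1
Since 1 divides 5, solutions exist.

Step 2: Apply extended Euclidean algorithm to find gcd.
We find integers such that 23*x0 + 15*y0 = 1

Step 3: Scale the particular solution.
Multiply by 5/1 = 5:
r = 10, w = 15

Step 4: Verify.
23*(10) - 15*(15) = 5 = 5 ✓

r = 10, w = 15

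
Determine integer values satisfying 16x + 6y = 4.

Step 1: Check solvability.
gcd(16, 6) = 2
Since 2 divides 4, solutions exist.

Step 2: Apply extended Euclidean algorithm to find gcd.
We find integers such that 16*x0 + 6*y0 = 2

Step 3: Scale the particular solution.
Multiply by 4/2 = 2:
x = -2, y = 6

Step 4: Verify.
16*(-2) + 6*(6) = 4 = 4 ✓

x = -2, y = 6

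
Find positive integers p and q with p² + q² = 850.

We need to find integers p, q > 0 such that p² + q² = 850.
Trying p = 3: q² = 850 - 3² = 850 - 9 = 841
q = 29
Check: 3² + 29² = 9 + 841 = 850 ✓

850 = 3² + 29²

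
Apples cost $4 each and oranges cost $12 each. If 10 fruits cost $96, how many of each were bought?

Let a = apples, o = oranges.
a + o = 10
4a + 12o = 96
Substitute o = 10 - a:
4a + 12(10 - a) = 96
(4 - 12)a = 96 - 120
-8a = -24
a = 3, o = 10 - 3 = 7

Apples: 3, Oranges: 7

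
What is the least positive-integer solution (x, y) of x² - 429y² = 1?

We seek the smallest positive integers (x, y) with x² - 429y² = 1, i.e., x² = 429y² + 1.
Try successive y values:
y = 1: x² = 429·1² + 1 = 430, not a perfect square
y = 2: x² = 429·2² + 1 = 1717, not a perfect square
y = 3: x² = 429·3² + 1 = 3862, not a perfect square
... continuing the search (or via continued fractions) ...
y = 73584: x² = 429·73584² + 1 = 2322865569025, x = 1524095 ✓

Verify: 1524095² - 429·73584² = 2322865569025 - 2322865569024 = 1 ✓

x = 1524095, y = 73584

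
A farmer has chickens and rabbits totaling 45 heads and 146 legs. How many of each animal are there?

Let c = chickens, r = rabbits.
Heads: c + r = 45
Legs: 2c + 4r = 146
From the first equation, c = 45 - r. Substitute:
2(45 - r) + 4r = 146
90 + 2r = 146
r = (146 - 90)/2 = 28
c = 45 - 28 = 17

Chickens: 17, Rabbits: 28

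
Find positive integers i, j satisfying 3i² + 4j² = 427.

Try small values of i and check whether (427 - 3i²)/4 is a perfect square.
i = 3: 3·3² = 27, so 4j² = 427 - 27 = 400, giving j² = 100, j = 10.
Check: 3·3² + 4·10² = 27 + 400 = 427 ✓

i = 3, j = 10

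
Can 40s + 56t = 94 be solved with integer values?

Step 1: Compute gcd(40, 56).
gcd(40, 56) = 8

Step 2: Check divisibility.
Does 8 divide 94? 94 = 8 x 11 + 6, so no.

By the theorem on linear Diophantine equations, 40s + 56t = 94 has integer solutions if and only if gcd(40, 56) divides 94. Since 8 does not divide 94, no solutions exist.

No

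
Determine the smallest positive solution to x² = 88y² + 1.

We seek the smallest positive integers (x, y) with x² - 88y² = 1, i.e., x² = 88y² + 1.
Try successive y values:
y = 1: x² = 88·1² + 1 = 89, not a perfect square
y = 2: x² = 88·2² + 1 = 353, not a perfect square
y = 3: x² = 88·3² + 1 = 793, not a perfect square
... continuing the search (or via continued fractions) ...
y = 21: x² = 88·21² + 1 = 38809, x = 197 ✓

Verify: 197² - 88·21² = 38809 - 38808 = 1 ✓

x = 197, y = 21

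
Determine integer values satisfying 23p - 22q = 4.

Step 1: Check solvability.
gcd(23, 22) = 1
Since 1 divides 4, solutions exist.

Step 2: Apply extended Euclidean algorithm to find gcd.
We find integers such that 23*x0 + 22*y0 = 1

Step 3: Scale the particular solution.
Multiply by 4/1 = 4:
p = 4, q = 4

Step 4: Verify.
23*(4) - 22*(4) = 4 = 4 ✓

p = 4, q = 4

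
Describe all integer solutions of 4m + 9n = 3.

Step 1: Compute gcd(4, 9) = 1.
Since 1 divides 3, solutions exist.

Step 2: Find a particular solution using extended Euclidean algorithm.
We get m₀ = -6, n₀ = 3.
Check: 4*-6 + 9*3 = 3 = 3 ✓

Step 3: Write the general solution.
m = -6 + (9/1)t = -6 + 9t
n = 3 - (4/1)t = 3 - 4t
for any integer t.

m = -6 + 9t, n = 3 - 4t for integer t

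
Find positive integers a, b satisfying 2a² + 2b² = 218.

Try small values of a and check whether (218 - 2a²)/2 is a perfect square.
a = 10: 2·10² = 200, so 2b² = 218 - 200 = 18, giving b² = 9, b = 3.
Check: 2·10² + 2·3² = 200 + 18 = 218 ✓

a = 10, b = 3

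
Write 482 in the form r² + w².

We need to find integers r, w > 0 such that r² + w² = 482.
Trying r = 11: w² = 482 - 11² = 482 - 121 = 361
w = 19
Check: 11² + 19² = 121 + 361 = 482 ✓

482 = 11² + 19²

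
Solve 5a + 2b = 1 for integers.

Step 1: Check solvability.
gcd(5, 2) = 1
Since 1 divides 1, solutions exist.

Step 2: Apply extended Euclidean algorithm to find gcd.
We find integers such that 5*x0 + 2*y0 = 1

Step 3: Scale the particular solution.
Multiply by 1/1 = 1:
a = 1, b = -2

Step 4: Verify.
5*(1) + 2*(-2) = 1 = 1 ✓

a = 1, b = -2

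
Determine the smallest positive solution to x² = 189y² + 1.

We seek the smallest positive integers (x, y) with x² - 189y² = 1, i.e., x² = 189y² + 1.
Try successive y values:
y = 1: x² = 189·1² + 1 = 190, not a perfect square
y = 2: x² = 189·2² + 1 = 757, not a perfect square
y = 3: x² = 189·3² + 1 = 1702, not a perfect square
... continuing the search (or via continued fractions) ...
y = 4: x² = 189·4² + 1 = 3025, x = 55 ✓

Verify: 55² - 189·4² = 3025 - 3024 = 1 ✓

x = 55, y = 4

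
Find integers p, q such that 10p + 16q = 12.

Step 1: Check solvability.
gcd(10, 16) = 2
Since 2 divides 12, solutions exist.

Step 2: Apply extended Euclidean algorithm to find gcd.
We find integers such that 10*x0 + 16*y0 = 2

Step 3: Scale the particular solution.
Multiply by 12/2 = 6:
p = -18, q = 12

Step 4: Verify.
10*(-18) + 16*(12) = 12 = 12 ✓

p = -18, q = 12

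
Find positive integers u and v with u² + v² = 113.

We need to find integers u, v > 0 such that u² + v² = 113.
Trying u = 7: v² = 113 - 7² = 113 - 49 = 64
v = 8
Check: 7² + 8² = 49 + 64 = 113 ✓

113 = 7² + 8²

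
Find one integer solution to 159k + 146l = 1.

Step 1: Check solvability.
gcd(159, 146) = 1
Since 1 divides 1, solutions exist.

Step 2: Apply extended Euclidean algorithm to find gcd.
We find integers such that 159*x0 + 146*y0 = 1

Step 3: Scale the particular solution.
Multiply by 1/1 = 1:
k = 45, l = -49

Step 4: Verify.
159*(45) + 146*(-49) = 1 = 1 ✓

k = 45, l = -49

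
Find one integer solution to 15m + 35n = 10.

Step 1: Check solvability.
gcd(15, 35) = 5
Since 5 divides 10, solutions exist.

Step 2: Apply extended Euclidean algorithm to find gcd.
We find integers such that 15*x0 + 35*y0 = 5

Step 3: Scale the particular solution.
Multiply by 10/5 = 2:
m = -4, n = 2

Step 4: Verify.
15*(-4) + 35*(2) = 10 = 10 ✓

m = -4, n = 2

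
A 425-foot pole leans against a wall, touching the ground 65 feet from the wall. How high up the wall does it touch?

The ladder, wall, and ground form a right triangle with hypotenuse 425 and one leg 65.
By the Pythagorean theorem: h² = 425² - 65² = 180625 - 4225 = 176400
h = √176400 = 420 feet

420 feet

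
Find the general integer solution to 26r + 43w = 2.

Step 1: Compute gcd(26, 43) = 1.
Since 1 divides 2, solutions exist.

Step 2: Find a particular solution using extended Euclidean algorithm.
We get r₀ = 10, w₀ = -6.
Check: 26*10 + 43*-6 = 2 = 2 ✓

Step 3: Write the general solution.
r = 10 + (43/1)t = 10 + 43t
w = -6 - (26/1)t = -6 - 26t
for any integer t.

r = 10 + 43t, w = -6 - 26t for integer t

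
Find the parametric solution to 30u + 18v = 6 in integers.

Step 1: Compute gcd(30, 18) = 6.
Since 6 divides 6, solutions exist.

Step 2: Find a particular solution using extended Euclidean algorithm.
We get u₀ = -1, v₀ = 2.
Check: 30*-1 + 18*2 = 6 = 6 ✓

Step 3: Write the general solution.
u = -1 + (18/6)t = -1 + 3t
v = 2 - (30/6)t = 2 - 5t
for any integer t.

u = -1 + 3t, v = 2 - 5t for integer t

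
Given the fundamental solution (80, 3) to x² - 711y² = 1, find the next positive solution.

Solutions to x² - Dy² = 1 are generated by powers of (x₀ + y₀√D).
The next solution satisfies x₁ + y₁√711 = (x₀ + y₀√711)², giving:
x₁ = x₀² + 711y₀² = 80² + 711·3² = 6400 + 6399 = 12799
y₁ = 2x₀y₀ = 2·80·3 = 480

Verify: 12799² - 711·480² = 163814401 - 163814400 = 1 ✓

x = 12799, y = 480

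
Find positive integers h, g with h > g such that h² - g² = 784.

Factor: h² - g² = (h+g)(h-g) = 784.
We need two factors of 784 with the same parity.
Use h+g = 392 and h-g = 2 (product 392·2 = 784).
Adding: 2h = 394, so h = 197.
Subtracting: 2g = 390, so g = 195.
Check: 197² - 195² = 38809 - 38025 = 784 ✓

h = 197, g = 195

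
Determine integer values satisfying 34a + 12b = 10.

Step 1: Check solvability.
gcd(34, 12) = 2
Since 2 divides 10, solutions exist.

Step 2: Apply extended Euclidean algorithm to find gcd.
We find integers such that 34*x0 + 12*y0 = 2

Step 3: Scale the particular solution.
Multiply by 10/2 = 5:
a = -5, b = 15

Step 4: Verify.
34*(-5) + 12*(15) = 10 = 10 ✓

a = -5, b = 15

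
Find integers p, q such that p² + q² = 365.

We need to find integers p, q > 0 such that p² + q² = 365.
Trying p = 2: q² = 365 - 2² = 365 - 4 = 361
q = 19
Check: 2² + 19² = 4 + 361 = 365 ✓

365 = 2² + 19²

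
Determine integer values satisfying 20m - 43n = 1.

Step 1: Check solvability.
gcd(20, 43) = 1
Since 1 divides 1, solutions exist.

Step 2: Apply extended Euclidean algorithm to find gcd.
We find integers such that 20*x0 + 43*y0 = 1

Step 3: Scale the particular solution.
Multiply by 1/1 = 1:
m = -15, n = -7

Step 4: Verify.
20*(-15) - 43*(-7) = 1 = 1 ✓

m = -15, n = -7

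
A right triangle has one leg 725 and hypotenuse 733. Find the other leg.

b² = c² - a² = 537289 - 525625 = 11664
b = 108

108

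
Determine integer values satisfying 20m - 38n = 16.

Step 1: Check solvability.
gcd(20, 38) = 2
Since 2 divides 16, solutions exist.

Step 2: Apply extended Euclidean algorithm to find gcd.
We find integers such that 20*x0 + 38*y0 = 2

Step 3: Scale the particular solution.
Multiply by 16/2 = 8:
m = 16, n = 8

Step 4: Verify.
20*(16) - 38*(8) = 16 = 16 ✓

m = 16, n = 8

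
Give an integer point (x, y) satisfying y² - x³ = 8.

Try small integer x values and check whether x³ + 8 is a perfect square.
x = 1: x³ + 8 = 1³ + 8 = 1 + 8 = 9
Is 9 a perfect square? 3² = 9 ✓
So (x, y) = (1, 3) is a solution.

x = 1, y = 3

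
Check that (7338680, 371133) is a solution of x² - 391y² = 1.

Compute x² = 7338680² = 53856224142400
Compute 391y² = 391·371133² = 391·137739703689 = 53856224142399
x² - 391y² = 53856224142400 - 53856224142399 = 1
Since this equals 1, (7338680, 371133) is a solution.

Yes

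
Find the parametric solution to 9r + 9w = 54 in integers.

Step 1: Compute gcd(9, 9) = 9.
Since 9 divides 54, solutions exist.

Step 2: Find a particular solution using extended Euclidean algorithm.
We get r₀ = 0, w₀ = 6.
Check: 9*0 + 9*6 = 54 = 54 ✓

Step 3: Write the general solution.
r = 0 + (9/9)t = 0 + 1t
w = 6 - (9/9)t = 6 - 1t
for any integer t.

r = 0 + 1t, w = 6 - 1t for integer t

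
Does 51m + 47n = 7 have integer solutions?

Step 1: Compute gcd(51, 47).
gcd(51, 47) = 1

Step 2: Check divisibility.
Does 1 divide 7? 7 = 1 x 7, so yes.

By the theorem on linear Diophantine equations, 51m + 47n = 7 has integer solutions if and only if gcd(51, 47) divides 7. Since 1 | 7, solutions exist.

Yes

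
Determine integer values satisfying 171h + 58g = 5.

Step 1: Check solvability.
gcd(171, 58) = 1
Since 1 divides 5, solutions exist.

Step 2: Apply extended Euclidean algorithm to find gcd.
We find integers such that 171*x0 + 58*y0 = 1

Step 3: Scale the particular solution.
Multiply by 5/1 = 5:
h = 95, g = -280

Step 4: Verify.
171*(95) + 58*(-280) = 5 = 5 ✓

h = 95, g = -280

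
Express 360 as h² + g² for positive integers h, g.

We need to find integers h, g > 0 such that h² + g² = 360.
Trying h = 6: g² = 360 - 6² = 360 - 36 = 324
g = 18
Check: 6² + 18² = 36 + 324 = 360 ✓

360 = 6² + 18²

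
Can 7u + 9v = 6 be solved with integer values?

Step 1: Compute gcd(7, 9).
gcd(7, 9) = 1

Step 2: Check divisibility.
Does 1 divide 6? 6 = 1 x 6, so yes.

By the theorem on linear Diophantine equations, 7u + 9v = 6 has integer solutions if and only if gcd(7, 9) divides 6. Since 1 | 6, solutions exist.

Yes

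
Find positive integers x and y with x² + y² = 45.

We need to find integers x, y > 0 such that x² + y² = 45.
Trying x = 3: y² = 45 - 3² = 45 - 9 = 36
y = 6
Check: 3² + 6² = 9 + 36 = 45 ✓

45 = 3² + 6²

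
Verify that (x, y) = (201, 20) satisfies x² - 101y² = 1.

Compute x² = 201² = 40401
Compute 101y² = 101·20² = 101·400 = 40400
x² - 101y² = 40401 - 40400 = 1
Since this equals 1, (201, 20) is a solution.

Yes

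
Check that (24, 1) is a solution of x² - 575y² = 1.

Compute x² = 24² = 576
Compute 575y² = 575·1² = 575·1 = 575
x² - 575y² = 576 - 575 = 1
Since this equals 1, (24, 1) is a solution.

Yes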